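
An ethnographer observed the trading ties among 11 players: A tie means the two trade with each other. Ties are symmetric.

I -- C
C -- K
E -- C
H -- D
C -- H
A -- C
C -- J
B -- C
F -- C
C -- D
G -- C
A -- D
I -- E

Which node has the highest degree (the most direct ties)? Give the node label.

C

Degrees — A:2, B:1, C:10, D:3, E:2, F:1, G:1, H:2, I:2, J:1, K:1.
The maximum is 10, attained only by C.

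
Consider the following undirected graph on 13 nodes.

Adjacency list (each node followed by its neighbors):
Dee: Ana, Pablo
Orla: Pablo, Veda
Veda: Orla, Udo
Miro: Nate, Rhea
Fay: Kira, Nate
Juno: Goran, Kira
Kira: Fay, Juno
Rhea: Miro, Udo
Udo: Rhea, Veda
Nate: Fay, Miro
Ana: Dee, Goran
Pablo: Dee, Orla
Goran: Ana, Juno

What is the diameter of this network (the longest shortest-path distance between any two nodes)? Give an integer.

Eccentricity of each node (its greatest distance to any other): Ana:6, Dee:6, Fay:6, Goran:6, Juno:6, Kira:6, Miro:6, Nate:6, Orla:6, Pablo:6, Rhea:6, Udo:6, Veda:6.
The maximum eccentricity is 6, realized for instance by the pair Dee–Nate via Dee – Ana – Goran – Juno – Kira – Fay – Nate. So the diameter is 6.

6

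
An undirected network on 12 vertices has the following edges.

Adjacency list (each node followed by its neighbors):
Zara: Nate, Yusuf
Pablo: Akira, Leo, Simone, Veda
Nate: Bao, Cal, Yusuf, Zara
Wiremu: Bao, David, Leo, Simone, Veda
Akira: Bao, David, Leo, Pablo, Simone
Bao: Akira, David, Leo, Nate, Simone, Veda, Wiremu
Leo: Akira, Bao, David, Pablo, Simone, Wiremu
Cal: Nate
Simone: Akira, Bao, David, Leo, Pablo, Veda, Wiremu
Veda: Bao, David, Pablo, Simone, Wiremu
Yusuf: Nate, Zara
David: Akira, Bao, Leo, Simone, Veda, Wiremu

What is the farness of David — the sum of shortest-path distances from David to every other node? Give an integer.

19

Distances from David: Akira:1, Bao:1, Cal:3, Leo:1, Nate:2, Pablo:2, Simone:1, Veda:1, Wiremu:1, Yusuf:3, Zara:3.
Sum = 1 + 1 + 3 + 1 + 2 + 2 + 1 + 1 + 1 + 3 + 3 = 19.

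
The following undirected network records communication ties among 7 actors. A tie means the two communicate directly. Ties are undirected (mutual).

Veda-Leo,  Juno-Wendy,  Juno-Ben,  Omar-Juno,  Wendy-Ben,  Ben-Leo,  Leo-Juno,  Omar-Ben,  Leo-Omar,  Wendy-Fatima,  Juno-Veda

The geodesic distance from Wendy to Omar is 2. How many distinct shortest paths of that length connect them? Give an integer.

The shortest distance is 2. The length-2 paths are: Wendy–Ben–Omar; Wendy–Juno–Omar.
That gives 2 distinct shortest paths.

2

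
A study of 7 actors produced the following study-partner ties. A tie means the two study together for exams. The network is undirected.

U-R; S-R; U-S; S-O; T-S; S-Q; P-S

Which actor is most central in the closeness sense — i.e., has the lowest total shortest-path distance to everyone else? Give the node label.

S

Farness (sum of distances to all others) for each node — O:11, P:11, Q:11, R:10, S:6, T:11, U:10.
The smallest farness is 6, for S, so S has the highest closeness.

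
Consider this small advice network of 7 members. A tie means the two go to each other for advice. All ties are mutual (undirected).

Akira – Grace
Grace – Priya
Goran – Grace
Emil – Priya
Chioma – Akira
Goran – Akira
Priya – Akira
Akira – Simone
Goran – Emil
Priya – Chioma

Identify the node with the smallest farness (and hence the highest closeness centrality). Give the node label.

Akira

Farness (sum of distances to all others) for each node — Akira:7, Chioma:10, Emil:11, Goran:9, Grace:9, Priya:8, Simone:12.
The smallest farness is 7, for Akira, so Akira has the highest closeness.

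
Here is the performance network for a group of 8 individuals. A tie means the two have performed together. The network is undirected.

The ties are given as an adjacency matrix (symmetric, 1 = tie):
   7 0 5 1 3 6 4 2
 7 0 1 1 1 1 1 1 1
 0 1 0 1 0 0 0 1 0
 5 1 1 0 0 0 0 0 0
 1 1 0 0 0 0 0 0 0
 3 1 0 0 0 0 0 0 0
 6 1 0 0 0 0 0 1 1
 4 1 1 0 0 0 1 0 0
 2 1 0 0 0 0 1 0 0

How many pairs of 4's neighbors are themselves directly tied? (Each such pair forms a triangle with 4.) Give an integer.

2

4's neighbors: 0, 6, and 7.
Neighbor pairs that are themselves tied: 4–0–7; 4–6–7. Each forms one triangle with 4, for 2 in total.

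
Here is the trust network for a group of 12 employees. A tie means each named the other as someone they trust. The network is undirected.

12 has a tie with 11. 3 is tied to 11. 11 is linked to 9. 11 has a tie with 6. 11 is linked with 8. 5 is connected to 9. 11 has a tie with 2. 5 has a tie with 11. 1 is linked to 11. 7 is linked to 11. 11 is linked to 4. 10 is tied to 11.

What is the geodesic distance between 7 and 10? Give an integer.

2

One shortest route is 7 – 11 – 10, which uses 2 edges, and 7 and 10 are not directly tied, so nothing shorter exists. So d(7,10) = 2.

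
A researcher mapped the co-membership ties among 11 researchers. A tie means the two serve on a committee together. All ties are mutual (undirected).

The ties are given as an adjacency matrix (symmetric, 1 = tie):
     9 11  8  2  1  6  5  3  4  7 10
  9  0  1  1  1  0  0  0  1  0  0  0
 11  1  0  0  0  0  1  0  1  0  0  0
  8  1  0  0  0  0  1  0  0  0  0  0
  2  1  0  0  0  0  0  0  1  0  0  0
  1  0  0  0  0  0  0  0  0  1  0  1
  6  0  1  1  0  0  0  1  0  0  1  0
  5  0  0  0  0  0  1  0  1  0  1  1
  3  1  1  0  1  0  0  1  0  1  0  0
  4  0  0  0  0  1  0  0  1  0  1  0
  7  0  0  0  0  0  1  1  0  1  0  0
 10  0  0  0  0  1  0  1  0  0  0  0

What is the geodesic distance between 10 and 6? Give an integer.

One shortest route is 10 – 5 – 6, which uses 2 edges, and 10 and 6 are not directly tied, so nothing shorter exists. So d(10,6) = 2.

2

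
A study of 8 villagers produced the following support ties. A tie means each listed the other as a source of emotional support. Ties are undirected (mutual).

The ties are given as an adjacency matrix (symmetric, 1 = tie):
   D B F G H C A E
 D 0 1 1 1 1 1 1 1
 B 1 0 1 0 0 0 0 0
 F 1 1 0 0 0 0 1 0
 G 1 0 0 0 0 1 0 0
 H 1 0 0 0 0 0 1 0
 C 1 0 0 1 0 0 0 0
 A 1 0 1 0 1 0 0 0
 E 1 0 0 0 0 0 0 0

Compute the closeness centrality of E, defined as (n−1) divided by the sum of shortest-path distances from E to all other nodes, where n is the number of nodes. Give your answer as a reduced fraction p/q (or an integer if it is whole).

Distances from E: A:2, B:2, C:2, D:1, F:2, G:2, H:2. Sum = 13.
n = 8, so closeness = 7/13.

7/13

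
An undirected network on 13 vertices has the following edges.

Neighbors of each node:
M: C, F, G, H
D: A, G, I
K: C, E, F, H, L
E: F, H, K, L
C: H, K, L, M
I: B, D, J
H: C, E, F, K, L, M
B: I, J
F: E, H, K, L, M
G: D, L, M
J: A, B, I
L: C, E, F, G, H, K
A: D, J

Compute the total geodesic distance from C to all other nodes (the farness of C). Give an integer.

31

Distances from C: A:4, B:5, D:3, E:2, F:2, G:2, H:1, I:4, J:5, K:1, L:1, M:1.
Sum = 4 + 5 + 3 + 2 + 2 + 2 + 1 + 4 + 5 + 1 + 1 + 1 = 31.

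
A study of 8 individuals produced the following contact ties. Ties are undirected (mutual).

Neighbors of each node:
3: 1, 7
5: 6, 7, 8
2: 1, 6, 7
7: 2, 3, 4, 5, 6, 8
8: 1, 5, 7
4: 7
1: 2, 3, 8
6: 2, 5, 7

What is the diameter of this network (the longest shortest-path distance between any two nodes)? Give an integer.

3

Eccentricity of each node (its greatest distance to any other): 1:3, 2:2, 3:2, 4:3, 5:2, 6:2, 7:2, 8:2.
The maximum eccentricity is 3, realized for instance by the pair 1–4 via 1 – 8 – 7 – 4. So the diameter is 3.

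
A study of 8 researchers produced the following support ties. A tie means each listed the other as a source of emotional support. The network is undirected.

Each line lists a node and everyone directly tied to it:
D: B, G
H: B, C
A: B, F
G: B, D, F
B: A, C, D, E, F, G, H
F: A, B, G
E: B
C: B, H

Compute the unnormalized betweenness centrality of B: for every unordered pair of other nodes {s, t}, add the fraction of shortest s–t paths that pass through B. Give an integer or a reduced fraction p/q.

Pairs whose geodesics pass through B — A–C: 1; A–E: 1; A–H: 1; A–G: 1/2; A–D: 1; C–E: 1; C–F: 1; C–G: 1; C–D: 1; E–H: 1; E–F: 1; E–G: 1; E–D: 1; H–F: 1 … (+3 more pairs).
All other pairs contribute 0.
Summing the contributions gives betweenness(B) = 16.

16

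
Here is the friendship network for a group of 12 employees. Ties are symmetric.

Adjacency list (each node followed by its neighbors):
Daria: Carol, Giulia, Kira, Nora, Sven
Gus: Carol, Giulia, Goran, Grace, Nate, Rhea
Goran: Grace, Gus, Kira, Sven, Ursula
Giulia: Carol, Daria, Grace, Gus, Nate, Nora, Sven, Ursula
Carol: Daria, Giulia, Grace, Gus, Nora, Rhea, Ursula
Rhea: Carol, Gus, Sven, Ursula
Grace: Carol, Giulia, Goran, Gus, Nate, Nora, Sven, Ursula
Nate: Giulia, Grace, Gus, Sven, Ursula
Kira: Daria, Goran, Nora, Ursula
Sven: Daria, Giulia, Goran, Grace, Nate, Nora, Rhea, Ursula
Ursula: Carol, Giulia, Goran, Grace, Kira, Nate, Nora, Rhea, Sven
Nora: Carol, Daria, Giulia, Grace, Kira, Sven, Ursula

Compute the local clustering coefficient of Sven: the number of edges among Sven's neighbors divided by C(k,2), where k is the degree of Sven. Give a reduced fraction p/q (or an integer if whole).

1/2

Sven's neighbors: Daria, Giulia, Goran, Grace, Nate, Nora, Rhea, and Ursula (k = 8).
Possible neighbor pairs: C(8,2) = 28. Edges among them: Daria–Giulia, Daria–Nora, Giulia–Grace, Giulia–Nate, Giulia–Nora, Giulia–Ursula, Goran–Grace, Goran–Ursula, Grace–Nate, Grace–Nora, Grace–Ursula, Nate–Ursula, Nora–Ursula, Rhea–Ursula → e = 14.
Clustering(Sven) = 14/28 = 1/2.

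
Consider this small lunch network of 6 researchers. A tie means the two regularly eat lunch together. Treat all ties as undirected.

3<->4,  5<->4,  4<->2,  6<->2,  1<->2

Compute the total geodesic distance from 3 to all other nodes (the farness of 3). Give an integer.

Distances from 3: 1:3, 2:2, 4:1, 5:2, 6:3.
Sum = 3 + 2 + 1 + 2 + 3 = 11.

11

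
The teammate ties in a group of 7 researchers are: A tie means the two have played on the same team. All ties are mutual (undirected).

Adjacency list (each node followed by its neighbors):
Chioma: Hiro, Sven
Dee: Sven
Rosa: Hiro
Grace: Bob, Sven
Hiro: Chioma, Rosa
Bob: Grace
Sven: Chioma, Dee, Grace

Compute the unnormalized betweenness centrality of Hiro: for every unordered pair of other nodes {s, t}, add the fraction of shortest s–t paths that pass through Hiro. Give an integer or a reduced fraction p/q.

Pairs whose geodesics pass through Hiro — Sven–Rosa: 1; Chioma–Rosa: 1; Rosa–Bob: 1; Rosa–Grace: 1; Rosa–Dee: 1.
All other pairs contribute 0.
Summing the contributions gives betweenness(Hiro) = 5.

5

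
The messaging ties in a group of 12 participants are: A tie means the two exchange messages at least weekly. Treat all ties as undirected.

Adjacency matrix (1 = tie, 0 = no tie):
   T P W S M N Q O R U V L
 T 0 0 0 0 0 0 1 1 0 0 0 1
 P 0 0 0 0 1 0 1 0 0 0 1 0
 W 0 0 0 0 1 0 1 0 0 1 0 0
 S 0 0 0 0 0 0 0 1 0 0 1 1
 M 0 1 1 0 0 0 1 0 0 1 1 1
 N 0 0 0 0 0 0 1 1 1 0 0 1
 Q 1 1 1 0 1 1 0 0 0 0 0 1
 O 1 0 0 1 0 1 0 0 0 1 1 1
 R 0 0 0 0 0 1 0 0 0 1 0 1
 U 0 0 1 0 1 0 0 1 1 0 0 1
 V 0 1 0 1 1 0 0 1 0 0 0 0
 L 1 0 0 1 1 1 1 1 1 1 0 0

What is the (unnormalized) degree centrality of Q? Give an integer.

6

Q is directly tied to L, M, N, P, T, and W. That is 6 neighbors, so the degree of Q is 6.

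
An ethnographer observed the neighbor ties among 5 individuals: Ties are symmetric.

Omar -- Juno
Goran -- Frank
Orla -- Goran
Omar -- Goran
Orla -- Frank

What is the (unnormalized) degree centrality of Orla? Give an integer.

2

Orla is directly tied to Frank and Goran. That is 2 neighbors, so the degree of Orla is 2.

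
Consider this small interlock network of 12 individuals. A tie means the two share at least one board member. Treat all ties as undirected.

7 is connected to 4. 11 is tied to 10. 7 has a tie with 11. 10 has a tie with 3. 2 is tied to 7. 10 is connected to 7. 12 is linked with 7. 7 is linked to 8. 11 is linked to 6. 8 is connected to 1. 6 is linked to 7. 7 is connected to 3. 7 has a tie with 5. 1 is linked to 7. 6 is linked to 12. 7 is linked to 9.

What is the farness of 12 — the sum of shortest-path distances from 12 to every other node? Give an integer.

Distances from 12: 1:2, 2:2, 3:2, 4:2, 5:2, 6:1, 7:1, 8:2, 9:2, 10:2, 11:2.
Sum = 2 + 2 + 2 + 2 + 2 + 1 + 1 + 2 + 2 + 2 + 2 = 20.

20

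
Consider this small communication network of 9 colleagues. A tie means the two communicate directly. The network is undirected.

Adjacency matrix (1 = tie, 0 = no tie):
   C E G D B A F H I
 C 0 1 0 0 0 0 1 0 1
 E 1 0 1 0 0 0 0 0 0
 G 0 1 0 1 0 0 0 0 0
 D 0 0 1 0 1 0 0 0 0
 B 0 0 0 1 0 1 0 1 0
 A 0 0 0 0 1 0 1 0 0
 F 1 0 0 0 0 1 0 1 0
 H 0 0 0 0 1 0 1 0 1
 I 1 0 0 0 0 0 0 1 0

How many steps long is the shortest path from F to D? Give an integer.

3

One shortest route is F – A – B – D, which uses 3 edges, and at distance 2 from F we only reach {B, E, I}, which does not include D. So d(F,D) = 3.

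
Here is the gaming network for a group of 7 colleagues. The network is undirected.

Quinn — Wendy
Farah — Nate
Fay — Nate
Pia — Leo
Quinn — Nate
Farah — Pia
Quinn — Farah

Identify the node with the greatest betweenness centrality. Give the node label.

Unnormalized betweenness of each node: Farah:8, Fay:0, Leo:0, Nate:5, Pia:5, Quinn:5, Wendy:0.
Farah has the largest value, 8, making it the main broker — the node through which the most shortest paths run.

Farah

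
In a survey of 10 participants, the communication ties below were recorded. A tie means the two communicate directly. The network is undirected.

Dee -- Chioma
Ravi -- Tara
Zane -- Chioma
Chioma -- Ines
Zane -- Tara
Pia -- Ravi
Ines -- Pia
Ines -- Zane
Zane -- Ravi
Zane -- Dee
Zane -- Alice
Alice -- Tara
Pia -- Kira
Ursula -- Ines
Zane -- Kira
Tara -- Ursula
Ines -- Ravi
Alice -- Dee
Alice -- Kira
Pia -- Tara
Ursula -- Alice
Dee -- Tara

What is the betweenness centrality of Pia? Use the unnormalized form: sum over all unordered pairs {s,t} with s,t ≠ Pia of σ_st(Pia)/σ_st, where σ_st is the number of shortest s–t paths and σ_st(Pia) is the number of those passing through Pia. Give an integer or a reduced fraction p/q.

19/12

Pairs whose geodesics pass through Pia — Ines–Kira: 1/2; Ines–Tara: 1/4; Ravi–Kira: 1/2; Kira–Tara: 1/3.
All other pairs contribute 0.
Summing the contributions gives betweenness(Pia) = 19/12.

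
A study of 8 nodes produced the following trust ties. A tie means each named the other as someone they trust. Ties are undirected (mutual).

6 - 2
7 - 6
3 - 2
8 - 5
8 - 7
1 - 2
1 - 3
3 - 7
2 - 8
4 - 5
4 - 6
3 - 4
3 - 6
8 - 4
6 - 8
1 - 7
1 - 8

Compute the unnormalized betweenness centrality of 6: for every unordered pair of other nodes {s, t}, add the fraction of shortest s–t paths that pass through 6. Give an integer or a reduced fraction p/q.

Pairs whose geodesics pass through 6 — 7–4: 1/3; 7–2: 1/4; 3–8: 1/5; 4–2: 1/3.
All other pairs contribute 0.
Summing the contributions gives betweenness(6) = 67/60.

67/60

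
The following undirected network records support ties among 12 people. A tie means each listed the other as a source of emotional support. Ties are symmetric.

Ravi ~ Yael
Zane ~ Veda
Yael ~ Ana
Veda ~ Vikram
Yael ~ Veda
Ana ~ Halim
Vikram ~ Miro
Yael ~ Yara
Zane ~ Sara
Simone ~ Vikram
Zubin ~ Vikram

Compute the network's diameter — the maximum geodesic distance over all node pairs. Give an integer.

Eccentricity of each node (its greatest distance to any other): Ana:4, Halim:5, Miro:5, Ravi:4, Sara:5, Simone:5, Veda:3, Vikram:4, Yael:3, Yara:4, Zane:4, Zubin:5.
The maximum eccentricity is 5, realized for instance by the pair Miro–Halim via Miro – Vikram – Veda – Yael – Ana – Halim. So the diameter is 5.

5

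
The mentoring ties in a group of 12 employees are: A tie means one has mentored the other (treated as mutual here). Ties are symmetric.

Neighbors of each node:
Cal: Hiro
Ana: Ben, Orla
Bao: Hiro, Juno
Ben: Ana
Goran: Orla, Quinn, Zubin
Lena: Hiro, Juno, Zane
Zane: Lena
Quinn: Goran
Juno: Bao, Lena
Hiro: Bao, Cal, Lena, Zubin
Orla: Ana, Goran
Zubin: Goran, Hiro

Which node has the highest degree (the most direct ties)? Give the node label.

Hiro

Degrees — Ana:2, Bao:2, Ben:1, Cal:1, Goran:3, Hiro:4, Juno:2, Lena:3, Orla:2, Quinn:1, Zane:1, Zubin:2.
The maximum is 4, attained only by Hiro.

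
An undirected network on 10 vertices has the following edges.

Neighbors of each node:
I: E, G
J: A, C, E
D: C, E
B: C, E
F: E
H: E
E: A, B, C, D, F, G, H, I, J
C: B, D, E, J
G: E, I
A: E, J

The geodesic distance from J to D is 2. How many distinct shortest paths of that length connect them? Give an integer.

2

The shortest distance is 2. The length-2 paths are: J–E–D; J–C–D.
That gives 2 distinct shortest paths.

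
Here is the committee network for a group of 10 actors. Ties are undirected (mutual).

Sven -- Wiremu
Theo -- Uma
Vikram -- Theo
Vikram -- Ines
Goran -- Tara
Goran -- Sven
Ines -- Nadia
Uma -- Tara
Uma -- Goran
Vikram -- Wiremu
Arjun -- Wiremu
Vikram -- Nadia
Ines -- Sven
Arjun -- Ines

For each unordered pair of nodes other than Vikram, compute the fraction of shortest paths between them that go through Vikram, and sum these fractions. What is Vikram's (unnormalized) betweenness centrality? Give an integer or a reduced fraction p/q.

9

Pairs whose geodesics pass through Vikram — Uma–Wiremu: 1/2; Uma–Arjun: 2/4; Uma–Ines: 1/2; Uma–Nadia: 1; Tara–Nadia: 1/2; Sven–Theo: 2/3; Wiremu–Ines: 1/3; Wiremu–Nadia: 1; Wiremu–Theo: 1; Arjun–Theo: 2/2; Ines–Theo: 1; Nadia–Theo: 1.
All other pairs contribute 0.
Summing the contributions gives betweenness(Vikram) = 9.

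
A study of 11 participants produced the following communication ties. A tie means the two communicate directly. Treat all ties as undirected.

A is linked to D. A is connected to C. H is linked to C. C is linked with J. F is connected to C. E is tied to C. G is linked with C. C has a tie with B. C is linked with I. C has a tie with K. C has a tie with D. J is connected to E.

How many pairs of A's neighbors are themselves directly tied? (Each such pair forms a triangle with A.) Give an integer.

1

A's neighbors: C and D.
Neighbor pairs that are themselves tied: A–C–D. Each forms one triangle with A, for 1 in total.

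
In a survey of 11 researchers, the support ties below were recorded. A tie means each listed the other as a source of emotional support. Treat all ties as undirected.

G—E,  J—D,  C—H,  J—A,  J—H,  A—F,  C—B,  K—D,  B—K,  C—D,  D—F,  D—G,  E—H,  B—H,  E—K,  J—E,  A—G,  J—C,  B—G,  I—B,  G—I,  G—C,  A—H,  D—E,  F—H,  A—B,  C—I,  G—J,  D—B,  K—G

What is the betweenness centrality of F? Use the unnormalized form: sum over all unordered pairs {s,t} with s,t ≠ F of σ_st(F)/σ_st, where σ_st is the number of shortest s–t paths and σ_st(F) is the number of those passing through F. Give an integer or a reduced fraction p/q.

Pairs whose geodesics pass through F — D–H: 1/5; D–A: 1/4.
All other pairs contribute 0.
Summing the contributions gives betweenness(F) = 9/20.

9/20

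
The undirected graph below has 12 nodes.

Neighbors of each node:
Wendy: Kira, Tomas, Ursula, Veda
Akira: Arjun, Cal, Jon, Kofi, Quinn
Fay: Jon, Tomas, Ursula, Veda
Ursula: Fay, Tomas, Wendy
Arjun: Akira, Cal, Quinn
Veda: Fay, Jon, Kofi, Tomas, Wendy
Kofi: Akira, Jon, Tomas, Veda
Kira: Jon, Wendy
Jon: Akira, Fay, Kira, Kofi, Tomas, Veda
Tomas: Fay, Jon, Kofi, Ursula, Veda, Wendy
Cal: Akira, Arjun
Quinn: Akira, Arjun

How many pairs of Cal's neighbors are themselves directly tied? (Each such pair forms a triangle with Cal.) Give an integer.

1

Cal's neighbors: Akira and Arjun.
Neighbor pairs that are themselves tied: Cal–Akira–Arjun. Each forms one triangle with Cal, for 1 in total.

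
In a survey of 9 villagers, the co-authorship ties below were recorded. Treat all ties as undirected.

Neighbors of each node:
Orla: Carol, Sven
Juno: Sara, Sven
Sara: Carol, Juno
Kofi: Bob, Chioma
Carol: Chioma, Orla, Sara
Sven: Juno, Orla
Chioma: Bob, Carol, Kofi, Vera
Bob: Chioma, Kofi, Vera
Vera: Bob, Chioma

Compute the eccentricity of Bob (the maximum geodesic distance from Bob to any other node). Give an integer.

Distances from Bob: Carol:2, Chioma:1, Juno:4, Kofi:1, Orla:3, Sara:3, Sven:4, Vera:1.
The largest is 4 (to Juno and Sven), so the eccentricity of Bob is 4.

4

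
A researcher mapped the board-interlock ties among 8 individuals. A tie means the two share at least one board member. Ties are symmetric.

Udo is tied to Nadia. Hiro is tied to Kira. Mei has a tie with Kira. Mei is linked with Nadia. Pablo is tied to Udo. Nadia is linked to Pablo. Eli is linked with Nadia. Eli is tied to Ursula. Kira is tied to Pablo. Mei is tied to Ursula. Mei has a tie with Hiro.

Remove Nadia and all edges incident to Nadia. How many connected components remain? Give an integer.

1

Nadia's neighbors (Eli, Mei, Pablo, and Udo) remain reachable from one another through other ties, so the rest of the network stays in one piece.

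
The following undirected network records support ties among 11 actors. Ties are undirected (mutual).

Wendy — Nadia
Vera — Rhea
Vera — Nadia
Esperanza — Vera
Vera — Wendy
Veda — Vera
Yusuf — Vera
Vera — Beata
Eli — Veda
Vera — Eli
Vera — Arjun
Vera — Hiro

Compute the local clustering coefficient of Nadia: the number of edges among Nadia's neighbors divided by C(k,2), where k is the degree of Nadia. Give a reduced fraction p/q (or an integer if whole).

Nadia's neighbors: Vera and Wendy (k = 2).
Possible neighbor pairs: C(2,2) = 1. Edges among them: Vera–Wendy → e = 1.
Clustering(Nadia) = 1/1.

1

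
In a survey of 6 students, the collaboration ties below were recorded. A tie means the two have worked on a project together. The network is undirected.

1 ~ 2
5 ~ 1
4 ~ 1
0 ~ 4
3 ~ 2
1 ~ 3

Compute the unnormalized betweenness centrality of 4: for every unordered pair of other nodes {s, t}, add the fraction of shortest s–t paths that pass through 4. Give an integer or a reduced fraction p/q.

Pairs whose geodesics pass through 4 — 3–0: 1; 1–0: 1; 2–0: 1; 0–5: 1.
All other pairs contribute 0.
Summing the contributions gives betweenness(4) = 4.

4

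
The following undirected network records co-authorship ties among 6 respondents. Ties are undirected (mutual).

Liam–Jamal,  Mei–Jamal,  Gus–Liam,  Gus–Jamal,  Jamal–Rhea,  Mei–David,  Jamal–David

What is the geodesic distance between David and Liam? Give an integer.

One shortest route is David – Jamal – Liam, which uses 2 edges, and David and Liam are not directly tied, so nothing shorter exists. So d(David,Liam) = 2.

2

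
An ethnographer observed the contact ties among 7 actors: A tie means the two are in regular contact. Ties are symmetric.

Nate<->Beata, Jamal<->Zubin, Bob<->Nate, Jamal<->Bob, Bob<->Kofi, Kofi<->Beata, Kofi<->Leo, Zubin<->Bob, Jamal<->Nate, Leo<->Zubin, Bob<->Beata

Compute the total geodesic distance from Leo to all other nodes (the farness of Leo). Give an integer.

Distances from Leo: Beata:2, Bob:2, Jamal:2, Kofi:1, Nate:3, Zubin:1.
Sum = 2 + 2 + 2 + 1 + 3 + 1 = 11.

11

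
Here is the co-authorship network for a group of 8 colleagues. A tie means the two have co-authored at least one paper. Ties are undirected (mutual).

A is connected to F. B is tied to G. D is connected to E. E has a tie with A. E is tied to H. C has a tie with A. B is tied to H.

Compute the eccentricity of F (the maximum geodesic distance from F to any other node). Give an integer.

5

Distances from F: A:1, B:4, C:2, D:3, E:2, G:5, H:3.
The largest is 5 (to G), so the eccentricity of F is 5.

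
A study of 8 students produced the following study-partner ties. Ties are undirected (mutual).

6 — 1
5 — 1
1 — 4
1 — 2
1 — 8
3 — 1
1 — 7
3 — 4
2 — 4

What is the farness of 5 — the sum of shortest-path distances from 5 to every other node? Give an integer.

13

Distances from 5: 1:1, 2:2, 3:2, 4:2, 6:2, 7:2, 8:2.
Sum = 1 + 2 + 2 + 2 + 2 + 2 + 2 = 13.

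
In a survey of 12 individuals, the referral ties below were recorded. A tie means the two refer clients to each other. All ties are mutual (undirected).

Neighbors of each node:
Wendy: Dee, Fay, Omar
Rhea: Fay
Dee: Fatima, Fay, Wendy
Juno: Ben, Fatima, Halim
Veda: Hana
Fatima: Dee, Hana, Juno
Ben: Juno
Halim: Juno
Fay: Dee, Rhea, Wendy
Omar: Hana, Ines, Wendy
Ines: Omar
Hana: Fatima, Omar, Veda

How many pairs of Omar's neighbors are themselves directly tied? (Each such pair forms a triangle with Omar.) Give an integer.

Omar's neighbors are Hana, Ines, and Wendy, but none of them are tied to each other, so no triangle contains Omar.

0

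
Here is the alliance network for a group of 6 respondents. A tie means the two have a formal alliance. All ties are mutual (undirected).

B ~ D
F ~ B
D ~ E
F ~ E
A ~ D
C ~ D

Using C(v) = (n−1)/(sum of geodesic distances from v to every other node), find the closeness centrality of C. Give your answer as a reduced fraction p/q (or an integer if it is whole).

Distances from C: A:2, B:2, D:1, E:2, F:3. Sum = 10.
n = 6, so closeness = 5/10 = 1/2.

1/2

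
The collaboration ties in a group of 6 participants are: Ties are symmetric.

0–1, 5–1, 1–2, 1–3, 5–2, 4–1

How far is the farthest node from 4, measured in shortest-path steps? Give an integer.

2

Distances from 4: 0:2, 1:1, 2:2, 3:2, 5:2.
The largest is 2 (to 3, 0, 2, and 5), so the eccentricity of 4 is 2.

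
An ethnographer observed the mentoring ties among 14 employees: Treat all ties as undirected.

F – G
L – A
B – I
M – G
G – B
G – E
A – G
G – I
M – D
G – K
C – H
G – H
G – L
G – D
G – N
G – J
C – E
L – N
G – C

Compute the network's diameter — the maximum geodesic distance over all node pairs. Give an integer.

2

Eccentricity of each node (its greatest distance to any other): A:2, B:2, C:2, D:2, E:2, F:2, G:1, H:2, I:2, J:2, K:2, L:2, M:2, N:2.
The maximum eccentricity is 2, realized for instance by the pair I–A via I – G – A. So the diameter is 2.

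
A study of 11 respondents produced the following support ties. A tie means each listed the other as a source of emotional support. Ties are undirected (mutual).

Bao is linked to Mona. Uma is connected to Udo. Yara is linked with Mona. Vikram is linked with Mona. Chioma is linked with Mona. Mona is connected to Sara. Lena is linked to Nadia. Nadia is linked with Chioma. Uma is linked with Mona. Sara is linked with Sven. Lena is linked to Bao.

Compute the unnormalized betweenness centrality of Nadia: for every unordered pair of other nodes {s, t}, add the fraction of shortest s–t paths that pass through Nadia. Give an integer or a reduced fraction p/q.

1

Pairs whose geodesics pass through Nadia — Chioma–Lena: 1.
All other pairs contribute 0.
Summing the contributions gives betweenness(Nadia) = 1.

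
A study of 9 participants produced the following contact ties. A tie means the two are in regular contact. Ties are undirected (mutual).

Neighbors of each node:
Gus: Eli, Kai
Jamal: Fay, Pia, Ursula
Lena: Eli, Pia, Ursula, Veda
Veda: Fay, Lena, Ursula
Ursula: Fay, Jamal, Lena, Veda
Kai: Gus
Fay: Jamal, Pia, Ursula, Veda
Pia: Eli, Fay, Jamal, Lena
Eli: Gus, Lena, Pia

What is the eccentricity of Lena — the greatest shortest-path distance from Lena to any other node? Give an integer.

Distances from Lena: Eli:1, Fay:2, Gus:2, Jamal:2, Kai:3, Pia:1, Ursula:1, Veda:1.
The largest is 3 (to Kai), so the eccentricity of Lena is 3.

3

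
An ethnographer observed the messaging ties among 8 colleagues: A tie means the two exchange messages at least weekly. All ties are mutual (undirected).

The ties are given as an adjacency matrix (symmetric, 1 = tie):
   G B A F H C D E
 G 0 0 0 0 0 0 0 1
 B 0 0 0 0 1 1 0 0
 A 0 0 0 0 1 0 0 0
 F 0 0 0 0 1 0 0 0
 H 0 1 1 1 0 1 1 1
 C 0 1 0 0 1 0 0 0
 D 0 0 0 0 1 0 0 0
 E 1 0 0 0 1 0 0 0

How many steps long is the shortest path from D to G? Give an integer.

3

One shortest route is D – H – E – G, which uses 3 edges, and at distance 2 from D we only reach {A, B, C, E, F}, which does not include G. So d(D,G) = 3.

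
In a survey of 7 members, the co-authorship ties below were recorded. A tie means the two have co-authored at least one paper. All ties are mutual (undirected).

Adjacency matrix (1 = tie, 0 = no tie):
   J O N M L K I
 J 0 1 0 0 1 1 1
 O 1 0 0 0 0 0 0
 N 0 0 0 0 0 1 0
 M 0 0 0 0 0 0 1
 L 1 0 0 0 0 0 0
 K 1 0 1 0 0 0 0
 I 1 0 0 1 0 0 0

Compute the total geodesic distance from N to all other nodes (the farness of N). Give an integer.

16

Distances from N: I:3, J:2, K:1, L:3, M:4, O:3.
Sum = 3 + 2 + 1 + 3 + 4 + 3 = 16.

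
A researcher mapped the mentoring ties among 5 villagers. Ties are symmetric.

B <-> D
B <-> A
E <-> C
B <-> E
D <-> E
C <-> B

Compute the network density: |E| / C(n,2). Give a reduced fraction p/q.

There are 6 edges and 5 nodes, so the maximum possible is C(5,2) = 10.
Density = 6/10 = 3/5.

3/5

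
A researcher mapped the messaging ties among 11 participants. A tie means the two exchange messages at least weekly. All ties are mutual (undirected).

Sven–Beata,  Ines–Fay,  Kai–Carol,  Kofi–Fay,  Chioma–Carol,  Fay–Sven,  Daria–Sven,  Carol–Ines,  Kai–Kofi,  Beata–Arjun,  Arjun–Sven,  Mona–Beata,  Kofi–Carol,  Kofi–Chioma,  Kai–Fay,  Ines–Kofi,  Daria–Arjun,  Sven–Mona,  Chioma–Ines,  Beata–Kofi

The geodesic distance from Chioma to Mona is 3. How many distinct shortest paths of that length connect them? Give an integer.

1

The shortest distance is 3, and the only length-3 path is Chioma–Kofi–Beata–Mona. So there is exactly 1 shortest path.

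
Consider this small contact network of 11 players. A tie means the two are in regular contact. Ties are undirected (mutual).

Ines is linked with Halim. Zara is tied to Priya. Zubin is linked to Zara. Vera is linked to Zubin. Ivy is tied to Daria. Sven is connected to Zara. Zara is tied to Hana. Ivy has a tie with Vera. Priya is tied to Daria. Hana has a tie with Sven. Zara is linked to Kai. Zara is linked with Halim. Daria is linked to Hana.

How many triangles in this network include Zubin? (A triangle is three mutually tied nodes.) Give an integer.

0

Zubin's neighbors are Vera and Zara, but none of them are tied to each other, so no triangle contains Zubin.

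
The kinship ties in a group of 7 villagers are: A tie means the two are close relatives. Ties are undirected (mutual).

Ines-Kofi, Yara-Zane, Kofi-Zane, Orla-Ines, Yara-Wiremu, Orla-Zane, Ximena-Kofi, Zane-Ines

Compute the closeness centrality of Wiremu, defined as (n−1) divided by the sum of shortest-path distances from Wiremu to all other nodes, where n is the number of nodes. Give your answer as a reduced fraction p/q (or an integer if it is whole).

Distances from Wiremu: Ines:3, Kofi:3, Orla:3, Ximena:4, Yara:1, Zane:2. Sum = 16.
n = 7, so closeness = 6/16 = 3/8.

3/8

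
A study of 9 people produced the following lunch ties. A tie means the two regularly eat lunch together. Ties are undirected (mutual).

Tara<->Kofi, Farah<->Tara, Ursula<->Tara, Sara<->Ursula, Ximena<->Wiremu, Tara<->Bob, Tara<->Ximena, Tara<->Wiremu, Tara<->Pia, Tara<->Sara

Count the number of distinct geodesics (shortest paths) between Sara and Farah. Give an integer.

The shortest distance is 2, and the only length-2 path is Sara–Tara–Farah. So there is exactly 1 shortest path.

1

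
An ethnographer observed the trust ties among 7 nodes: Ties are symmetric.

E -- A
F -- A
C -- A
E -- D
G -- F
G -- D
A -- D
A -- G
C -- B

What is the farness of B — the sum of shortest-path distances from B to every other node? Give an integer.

15

Distances from B: A:2, C:1, D:3, E:3, F:3, G:3.
Sum = 2 + 1 + 3 + 3 + 3 + 3 = 15.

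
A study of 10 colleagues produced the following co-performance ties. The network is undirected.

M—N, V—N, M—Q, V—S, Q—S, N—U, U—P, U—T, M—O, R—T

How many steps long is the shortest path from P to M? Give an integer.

One shortest route is P – U – N – M, which uses 3 edges, and at distance 2 from P we only reach {N, T}, which does not include M. So d(P,M) = 3.

3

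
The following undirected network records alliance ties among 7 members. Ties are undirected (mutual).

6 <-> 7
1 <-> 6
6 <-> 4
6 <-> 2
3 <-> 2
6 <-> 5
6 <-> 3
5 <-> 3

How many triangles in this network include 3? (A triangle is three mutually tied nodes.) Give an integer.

2

3's neighbors: 2, 5, and 6.
Neighbor pairs that are themselves tied: 3–2–6; 3–5–6. Each forms one triangle with 3, for 2 in total.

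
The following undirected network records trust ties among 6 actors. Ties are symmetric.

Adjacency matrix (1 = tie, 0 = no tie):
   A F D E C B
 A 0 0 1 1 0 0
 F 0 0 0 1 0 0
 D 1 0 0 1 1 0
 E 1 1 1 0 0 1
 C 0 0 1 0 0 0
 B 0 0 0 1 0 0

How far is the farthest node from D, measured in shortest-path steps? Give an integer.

Distances from D: A:1, B:2, C:1, E:1, F:2.
The largest is 2 (to F and B), so the eccentricity of D is 2.

2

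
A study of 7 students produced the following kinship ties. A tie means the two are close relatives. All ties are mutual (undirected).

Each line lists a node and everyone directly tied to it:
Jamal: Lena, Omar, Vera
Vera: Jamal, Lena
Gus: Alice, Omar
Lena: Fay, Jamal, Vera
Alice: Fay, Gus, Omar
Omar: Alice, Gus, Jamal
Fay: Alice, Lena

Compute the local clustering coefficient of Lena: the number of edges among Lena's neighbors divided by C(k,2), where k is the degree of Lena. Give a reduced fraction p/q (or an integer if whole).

1/3

Lena's neighbors: Fay, Jamal, and Vera (k = 3).
Possible neighbor pairs: C(3,2) = 3. Edges among them: Jamal–Vera → e = 1.
Clustering(Lena) = 1/3.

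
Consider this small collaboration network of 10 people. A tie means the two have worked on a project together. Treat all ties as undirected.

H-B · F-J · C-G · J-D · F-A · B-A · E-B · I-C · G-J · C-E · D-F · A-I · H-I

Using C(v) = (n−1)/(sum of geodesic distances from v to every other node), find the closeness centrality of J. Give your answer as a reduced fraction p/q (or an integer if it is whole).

Distances from J: A:2, B:3, C:2, D:1, E:3, F:1, G:1, H:4, I:3. Sum = 20.
n = 10, so closeness = 9/20.

9/20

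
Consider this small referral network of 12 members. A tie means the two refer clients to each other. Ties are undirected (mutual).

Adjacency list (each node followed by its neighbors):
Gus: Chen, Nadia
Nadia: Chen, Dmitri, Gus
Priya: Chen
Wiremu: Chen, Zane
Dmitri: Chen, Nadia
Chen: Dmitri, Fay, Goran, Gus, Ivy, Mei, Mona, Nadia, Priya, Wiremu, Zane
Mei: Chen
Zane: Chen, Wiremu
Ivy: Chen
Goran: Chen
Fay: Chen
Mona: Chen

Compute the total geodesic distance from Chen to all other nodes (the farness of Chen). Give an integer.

11

Distances from Chen: Dmitri:1, Fay:1, Goran:1, Gus:1, Ivy:1, Mei:1, Mona:1, Nadia:1, Priya:1, Wiremu:1, Zane:1.
Sum = 1 + 1 + 1 + 1 + 1 + 1 + 1 + 1 + 1 + 1 + 1 = 11.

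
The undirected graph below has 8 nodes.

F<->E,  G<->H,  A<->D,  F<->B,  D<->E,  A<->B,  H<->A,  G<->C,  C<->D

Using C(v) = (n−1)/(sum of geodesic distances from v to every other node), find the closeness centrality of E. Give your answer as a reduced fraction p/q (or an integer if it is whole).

1/2

Distances from E: A:2, B:2, C:2, D:1, F:1, G:3, H:3. Sum = 14.
n = 8, so closeness = 7/14 = 1/2.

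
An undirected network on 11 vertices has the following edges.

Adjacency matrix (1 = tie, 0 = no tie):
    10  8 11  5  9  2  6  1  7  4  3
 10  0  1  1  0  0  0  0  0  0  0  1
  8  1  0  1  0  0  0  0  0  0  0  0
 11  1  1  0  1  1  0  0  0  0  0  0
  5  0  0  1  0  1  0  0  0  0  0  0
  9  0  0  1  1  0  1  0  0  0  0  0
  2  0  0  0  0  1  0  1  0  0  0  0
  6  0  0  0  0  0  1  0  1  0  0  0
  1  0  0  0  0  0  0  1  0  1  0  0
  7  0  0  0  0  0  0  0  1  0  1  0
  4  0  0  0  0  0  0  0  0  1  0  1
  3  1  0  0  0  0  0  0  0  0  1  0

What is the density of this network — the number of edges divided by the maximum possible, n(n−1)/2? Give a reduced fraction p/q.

13/55

There are 13 edges and 11 nodes, so the maximum possible is C(11,2) = 55.
Density = 13/55.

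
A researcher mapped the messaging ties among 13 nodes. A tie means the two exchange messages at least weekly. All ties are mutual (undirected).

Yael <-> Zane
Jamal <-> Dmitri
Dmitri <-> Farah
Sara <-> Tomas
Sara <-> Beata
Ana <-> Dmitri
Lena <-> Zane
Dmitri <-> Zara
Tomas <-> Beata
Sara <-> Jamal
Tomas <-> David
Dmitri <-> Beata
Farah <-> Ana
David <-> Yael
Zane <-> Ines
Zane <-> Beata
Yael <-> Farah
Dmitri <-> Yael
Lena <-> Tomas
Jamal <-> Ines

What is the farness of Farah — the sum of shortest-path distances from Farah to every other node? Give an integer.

Distances from Farah: Ana:1, Beata:2, David:2, Dmitri:1, Ines:3, Jamal:2, Lena:3, Sara:3, Tomas:3, Yael:1, Zane:2, Zara:2.
Sum = 1 + 2 + 2 + 1 + 3 + 2 + 3 + 3 + 3 + 1 + 2 + 2 = 25.

25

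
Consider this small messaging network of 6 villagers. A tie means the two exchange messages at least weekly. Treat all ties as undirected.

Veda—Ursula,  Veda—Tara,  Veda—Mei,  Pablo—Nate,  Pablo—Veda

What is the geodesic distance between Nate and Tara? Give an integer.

3

One shortest route is Nate – Pablo – Veda – Tara, which uses 3 edges, and at distance 2 from Nate we only reach {Veda}, which does not include Tara. So d(Nate,Tara) = 3.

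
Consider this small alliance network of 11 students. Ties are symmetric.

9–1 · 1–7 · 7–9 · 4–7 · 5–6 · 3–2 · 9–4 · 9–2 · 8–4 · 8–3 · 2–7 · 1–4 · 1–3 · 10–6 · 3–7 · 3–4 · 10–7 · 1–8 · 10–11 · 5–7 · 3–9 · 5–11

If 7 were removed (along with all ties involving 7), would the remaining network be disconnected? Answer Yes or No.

Yes

Removing 7 leaves {5, 6, 10, and 11} with no path to {1, 2, 3, 4, 8, and 9}, so the network splits into 2 components. 7 is a cut vertex.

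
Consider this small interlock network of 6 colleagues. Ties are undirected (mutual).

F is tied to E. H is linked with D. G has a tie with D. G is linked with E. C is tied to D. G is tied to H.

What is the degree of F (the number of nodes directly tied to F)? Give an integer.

F is directly tied to E. That is 1 neighbor, so the degree of F is 1.

1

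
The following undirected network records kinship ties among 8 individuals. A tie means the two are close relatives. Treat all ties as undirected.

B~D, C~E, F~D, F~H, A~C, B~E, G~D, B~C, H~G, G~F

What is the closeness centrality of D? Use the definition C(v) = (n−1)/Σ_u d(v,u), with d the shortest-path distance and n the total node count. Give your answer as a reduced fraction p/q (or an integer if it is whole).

7/12

Distances from D: A:3, B:1, C:2, E:2, F:1, G:1, H:2. Sum = 12.
n = 8, so closeness = 7/12.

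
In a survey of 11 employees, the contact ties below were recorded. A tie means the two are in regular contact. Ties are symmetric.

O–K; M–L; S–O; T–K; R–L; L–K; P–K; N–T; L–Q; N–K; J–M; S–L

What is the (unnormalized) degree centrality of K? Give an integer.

5

K is directly tied to L, N, O, P, and T. That is 5 neighbors, so the degree of K is 5.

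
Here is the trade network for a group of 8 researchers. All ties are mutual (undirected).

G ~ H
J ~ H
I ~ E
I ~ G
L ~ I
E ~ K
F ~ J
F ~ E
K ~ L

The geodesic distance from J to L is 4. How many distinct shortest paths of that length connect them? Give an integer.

3

The shortest distance is 4. The length-4 paths are: J–F–E–K–L; J–F–E–I–L; J–H–G–I–L.
That gives 3 distinct shortest paths.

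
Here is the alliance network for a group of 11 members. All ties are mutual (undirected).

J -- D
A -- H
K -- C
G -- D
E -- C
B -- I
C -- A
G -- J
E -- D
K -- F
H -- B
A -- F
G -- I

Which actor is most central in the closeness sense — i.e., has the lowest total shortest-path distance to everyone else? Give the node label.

C

Farness (sum of distances to all others) for each node — A:23, B:26, C:22, D:24, E:23, F:30, G:26, H:25, I:27, J:29, K:29.
The smallest farness is 22, for C, so C has the highest closeness.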